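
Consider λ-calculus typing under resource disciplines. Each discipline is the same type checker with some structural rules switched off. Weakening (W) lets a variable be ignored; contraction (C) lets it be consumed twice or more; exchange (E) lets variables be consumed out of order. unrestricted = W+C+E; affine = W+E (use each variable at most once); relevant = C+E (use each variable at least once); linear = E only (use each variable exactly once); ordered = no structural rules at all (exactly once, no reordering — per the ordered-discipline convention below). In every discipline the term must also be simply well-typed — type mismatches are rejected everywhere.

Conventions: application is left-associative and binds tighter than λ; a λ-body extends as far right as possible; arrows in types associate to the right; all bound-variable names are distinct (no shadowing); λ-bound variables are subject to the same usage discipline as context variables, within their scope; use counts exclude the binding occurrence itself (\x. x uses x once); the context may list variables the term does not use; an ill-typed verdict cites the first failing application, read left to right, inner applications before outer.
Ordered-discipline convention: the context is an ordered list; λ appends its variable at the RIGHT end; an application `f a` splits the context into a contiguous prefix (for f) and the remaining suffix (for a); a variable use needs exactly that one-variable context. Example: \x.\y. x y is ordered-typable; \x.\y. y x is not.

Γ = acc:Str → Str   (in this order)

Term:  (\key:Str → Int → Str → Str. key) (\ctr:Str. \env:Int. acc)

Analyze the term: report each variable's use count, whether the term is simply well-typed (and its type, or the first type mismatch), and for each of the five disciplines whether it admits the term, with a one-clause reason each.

counts: acc ×1, key [bound] ×1, ctr [bound] ×0, env [bound] ×0
left-to-right use order: key, acc
typing: well-typed — term : Str → Int → Str → Str
ordered ✗ (ctr, env never used (weakening))
linear ✗ (ctr, env never used (weakening))
affine ✓ (no duplicate uses among acc, key, ctr, env)
relevant ✗ (ctr, env never used (weakening))
unrestricted ✓ (simply typable at Str → Int → Str → Str; W, C, E all held)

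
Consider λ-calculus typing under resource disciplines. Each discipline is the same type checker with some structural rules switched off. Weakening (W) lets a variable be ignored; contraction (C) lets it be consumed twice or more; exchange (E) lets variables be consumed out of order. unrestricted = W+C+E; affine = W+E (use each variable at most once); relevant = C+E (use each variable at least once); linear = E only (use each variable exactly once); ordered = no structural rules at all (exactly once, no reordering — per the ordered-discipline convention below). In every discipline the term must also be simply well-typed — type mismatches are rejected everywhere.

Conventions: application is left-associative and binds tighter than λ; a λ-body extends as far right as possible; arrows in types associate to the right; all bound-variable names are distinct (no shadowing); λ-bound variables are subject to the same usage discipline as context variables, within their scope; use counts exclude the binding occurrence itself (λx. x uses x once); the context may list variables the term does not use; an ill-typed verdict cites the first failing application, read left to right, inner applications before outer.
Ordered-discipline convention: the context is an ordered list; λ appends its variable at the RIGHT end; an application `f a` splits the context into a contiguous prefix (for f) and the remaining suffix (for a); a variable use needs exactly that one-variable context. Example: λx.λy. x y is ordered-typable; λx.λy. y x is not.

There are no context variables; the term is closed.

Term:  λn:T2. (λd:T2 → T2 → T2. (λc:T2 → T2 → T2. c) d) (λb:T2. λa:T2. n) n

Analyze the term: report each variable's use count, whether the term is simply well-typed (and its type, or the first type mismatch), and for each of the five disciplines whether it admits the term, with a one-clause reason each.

variable uses: n (λ-bound) ×2; d (λ-bound) ×1; c (λ-bound) ×1; b (λ-bound) ×0; a (λ-bound) ×0
order of uses: c, d, n, n
typing: the term checks, with type T2 → T2 → T2
ordered: ✗ — needs contraction — n ×2; unused: b, a — weakening required
linear: ✗ — needs contraction — n ×2; unused: b, a — weakening required
affine: ✗ — needs contraction — n ×2
relevant: ✗ — unused: b, a — weakening required
unrestricted: ✓ — type-checks (T2 → T2 → T2) and nothing is barred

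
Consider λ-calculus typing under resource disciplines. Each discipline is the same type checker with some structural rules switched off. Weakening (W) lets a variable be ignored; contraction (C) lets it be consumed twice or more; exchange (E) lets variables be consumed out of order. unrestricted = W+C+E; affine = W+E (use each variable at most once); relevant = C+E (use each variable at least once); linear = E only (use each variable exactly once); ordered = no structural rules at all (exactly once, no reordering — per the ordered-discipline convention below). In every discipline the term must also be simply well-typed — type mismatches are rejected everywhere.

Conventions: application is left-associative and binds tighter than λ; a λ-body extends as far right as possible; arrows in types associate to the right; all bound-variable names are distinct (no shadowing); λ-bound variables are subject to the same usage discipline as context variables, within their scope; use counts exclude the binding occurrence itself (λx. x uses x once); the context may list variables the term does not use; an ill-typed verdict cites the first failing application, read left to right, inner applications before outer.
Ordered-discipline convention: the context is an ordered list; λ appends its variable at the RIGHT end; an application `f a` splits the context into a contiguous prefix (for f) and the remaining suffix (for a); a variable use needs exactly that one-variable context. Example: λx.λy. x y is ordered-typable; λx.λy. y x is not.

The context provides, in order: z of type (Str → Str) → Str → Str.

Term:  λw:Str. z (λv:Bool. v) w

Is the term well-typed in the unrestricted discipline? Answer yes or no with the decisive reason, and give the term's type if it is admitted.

no — not simply typable
counts: z=1; w (λ-bound)=1; v (λ-bound)=1
use order (left to right): z, v, w
typing: ill-typed: argument of type Bool → Bool where Str → Str is required
across the five disciplines: ordered ✗, linear ✗, affine ✗, relevant ✗, unrestricted ✗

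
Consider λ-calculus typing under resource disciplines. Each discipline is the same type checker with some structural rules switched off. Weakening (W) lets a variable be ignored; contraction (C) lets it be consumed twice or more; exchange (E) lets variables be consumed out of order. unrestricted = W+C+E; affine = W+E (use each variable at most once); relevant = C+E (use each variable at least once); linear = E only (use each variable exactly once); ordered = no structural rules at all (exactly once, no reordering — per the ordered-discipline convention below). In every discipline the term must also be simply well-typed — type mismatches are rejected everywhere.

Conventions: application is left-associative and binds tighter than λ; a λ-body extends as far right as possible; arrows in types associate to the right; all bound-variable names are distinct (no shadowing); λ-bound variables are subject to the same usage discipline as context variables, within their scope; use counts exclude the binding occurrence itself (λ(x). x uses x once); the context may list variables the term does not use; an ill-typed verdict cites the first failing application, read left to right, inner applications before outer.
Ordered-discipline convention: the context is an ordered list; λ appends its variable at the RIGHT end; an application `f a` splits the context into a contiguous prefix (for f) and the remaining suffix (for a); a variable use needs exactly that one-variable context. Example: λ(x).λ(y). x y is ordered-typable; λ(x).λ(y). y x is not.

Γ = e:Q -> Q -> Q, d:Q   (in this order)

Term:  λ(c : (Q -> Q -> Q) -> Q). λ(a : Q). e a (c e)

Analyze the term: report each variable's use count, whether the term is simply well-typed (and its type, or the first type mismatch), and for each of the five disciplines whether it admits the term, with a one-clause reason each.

use counts: e: 2×; d: 0×; c (λ-bound): 1×; a (λ-bound): 1×
left-to-right use order: e, a, c, e
typing: well-typed at ((Q -> Q -> Q) -> Q) -> Q -> Q
ordered: ✗, e ×2 used more than once (contraction); d left unused
linear: ✗, e ×2 used more than once (contraction); d left unused
affine: ✗, e ×2 used more than once (contraction)
relevant: ✗, d left unused
unrestricted: ✓, simply typable at ((Q -> Q -> Q) -> Q) -> Q -> Q; W, C, E all held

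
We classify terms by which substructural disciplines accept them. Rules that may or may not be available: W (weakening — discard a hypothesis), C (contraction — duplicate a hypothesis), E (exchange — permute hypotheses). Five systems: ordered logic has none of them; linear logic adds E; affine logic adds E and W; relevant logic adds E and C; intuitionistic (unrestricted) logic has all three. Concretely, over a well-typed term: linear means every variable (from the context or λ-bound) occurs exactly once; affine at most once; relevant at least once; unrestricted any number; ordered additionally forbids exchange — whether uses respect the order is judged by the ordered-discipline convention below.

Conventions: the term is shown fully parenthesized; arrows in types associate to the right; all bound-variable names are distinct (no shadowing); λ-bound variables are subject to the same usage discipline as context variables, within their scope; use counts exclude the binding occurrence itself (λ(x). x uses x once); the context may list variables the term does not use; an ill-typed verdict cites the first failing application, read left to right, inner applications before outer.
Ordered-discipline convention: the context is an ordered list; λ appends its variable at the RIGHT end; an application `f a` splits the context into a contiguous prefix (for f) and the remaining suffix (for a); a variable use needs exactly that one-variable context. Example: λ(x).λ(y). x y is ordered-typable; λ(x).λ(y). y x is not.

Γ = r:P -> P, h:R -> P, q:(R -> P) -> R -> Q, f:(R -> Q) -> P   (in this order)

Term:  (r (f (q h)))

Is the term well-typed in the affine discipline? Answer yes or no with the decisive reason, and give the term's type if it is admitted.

yes — none of r, h, q, f used more than once; term : P
use counts: r ×1; h ×1; q ×1; f ×1
uses in reading order: r, f, q, h
typing: well-typed — term : P
all disciplines: ordered ✗, linear ✓, affine ✓, relevant ✓, unrestricted ✓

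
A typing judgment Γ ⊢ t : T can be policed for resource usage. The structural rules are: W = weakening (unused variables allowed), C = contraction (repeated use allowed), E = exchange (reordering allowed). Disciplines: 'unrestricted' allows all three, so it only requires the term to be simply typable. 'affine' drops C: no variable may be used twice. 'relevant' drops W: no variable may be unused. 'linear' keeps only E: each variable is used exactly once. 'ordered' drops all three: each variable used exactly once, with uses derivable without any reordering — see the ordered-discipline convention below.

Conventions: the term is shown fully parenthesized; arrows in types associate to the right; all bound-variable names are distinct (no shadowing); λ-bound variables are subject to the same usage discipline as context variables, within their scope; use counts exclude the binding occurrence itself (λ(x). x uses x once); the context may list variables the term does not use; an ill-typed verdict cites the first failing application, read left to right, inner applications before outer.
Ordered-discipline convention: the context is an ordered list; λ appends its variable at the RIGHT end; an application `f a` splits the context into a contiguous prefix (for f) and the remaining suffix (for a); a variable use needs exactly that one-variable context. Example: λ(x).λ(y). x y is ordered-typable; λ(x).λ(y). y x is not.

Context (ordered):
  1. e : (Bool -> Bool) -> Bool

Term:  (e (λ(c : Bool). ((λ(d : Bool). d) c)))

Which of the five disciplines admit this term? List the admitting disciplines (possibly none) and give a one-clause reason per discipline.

accepted by: ordered, linear, affine, relevant, unrestricted
use counts: e ×1; c (bound) ×1; d (bound) ×1
order of uses: e, d, c
typing: well-typed — term : Bool
ordered: ✓, single-use (e, c, d), ordered derivation ok
linear: ✓, e, c, d: one use apiece
affine: ✓, none of e, c, d used more than once
relevant: ✓, none of e, c, d goes unused
unrestricted: ✓, typability at Bool is all that's needed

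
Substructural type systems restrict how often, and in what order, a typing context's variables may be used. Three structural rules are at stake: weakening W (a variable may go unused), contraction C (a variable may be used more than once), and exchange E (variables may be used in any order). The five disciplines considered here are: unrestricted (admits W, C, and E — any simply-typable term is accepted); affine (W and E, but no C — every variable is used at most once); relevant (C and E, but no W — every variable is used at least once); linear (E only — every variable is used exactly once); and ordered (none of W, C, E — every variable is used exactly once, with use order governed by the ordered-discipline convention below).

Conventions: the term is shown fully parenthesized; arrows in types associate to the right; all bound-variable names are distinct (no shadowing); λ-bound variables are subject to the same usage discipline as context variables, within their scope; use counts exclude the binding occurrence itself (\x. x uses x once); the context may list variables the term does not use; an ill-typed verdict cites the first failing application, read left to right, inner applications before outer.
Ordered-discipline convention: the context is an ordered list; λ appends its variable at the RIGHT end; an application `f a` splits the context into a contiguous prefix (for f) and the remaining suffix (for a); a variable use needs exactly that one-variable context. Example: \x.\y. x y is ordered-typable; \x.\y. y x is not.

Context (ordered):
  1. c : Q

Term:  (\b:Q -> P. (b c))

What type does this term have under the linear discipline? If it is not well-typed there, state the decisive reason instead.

term : (Q -> P) -> P
variable uses: c: 1×; b [bound]: 1×
order of uses: b, c
typing: the term checks, with type (Q -> P) -> P
summary: ordered ✗ | linear ✓ | affine ✓ | relevant ✓ | unrestricted ✓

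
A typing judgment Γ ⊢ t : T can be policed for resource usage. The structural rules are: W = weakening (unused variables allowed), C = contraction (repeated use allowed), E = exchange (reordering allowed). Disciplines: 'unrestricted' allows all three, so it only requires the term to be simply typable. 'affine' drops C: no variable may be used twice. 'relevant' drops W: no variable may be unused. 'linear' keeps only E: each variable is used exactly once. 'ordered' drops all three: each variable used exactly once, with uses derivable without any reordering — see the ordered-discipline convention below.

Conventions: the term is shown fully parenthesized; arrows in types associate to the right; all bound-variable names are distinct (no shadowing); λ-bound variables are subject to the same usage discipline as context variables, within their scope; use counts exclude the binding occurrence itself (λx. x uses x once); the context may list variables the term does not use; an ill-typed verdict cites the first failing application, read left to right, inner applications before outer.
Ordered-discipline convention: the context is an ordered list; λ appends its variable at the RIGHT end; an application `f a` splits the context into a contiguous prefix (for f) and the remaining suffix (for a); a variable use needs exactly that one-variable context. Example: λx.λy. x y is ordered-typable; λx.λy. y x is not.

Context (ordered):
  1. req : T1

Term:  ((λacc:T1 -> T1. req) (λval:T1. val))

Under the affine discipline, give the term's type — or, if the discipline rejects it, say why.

term : T1
variable uses: req: 1×, acc [bound]: 0×, val [bound]: 1×
uses in reading order: req, val
typing: the term checks, with type T1
across the five disciplines: ordered ✗, linear ✗, affine ✓, relevant ✗, unrestricted ✓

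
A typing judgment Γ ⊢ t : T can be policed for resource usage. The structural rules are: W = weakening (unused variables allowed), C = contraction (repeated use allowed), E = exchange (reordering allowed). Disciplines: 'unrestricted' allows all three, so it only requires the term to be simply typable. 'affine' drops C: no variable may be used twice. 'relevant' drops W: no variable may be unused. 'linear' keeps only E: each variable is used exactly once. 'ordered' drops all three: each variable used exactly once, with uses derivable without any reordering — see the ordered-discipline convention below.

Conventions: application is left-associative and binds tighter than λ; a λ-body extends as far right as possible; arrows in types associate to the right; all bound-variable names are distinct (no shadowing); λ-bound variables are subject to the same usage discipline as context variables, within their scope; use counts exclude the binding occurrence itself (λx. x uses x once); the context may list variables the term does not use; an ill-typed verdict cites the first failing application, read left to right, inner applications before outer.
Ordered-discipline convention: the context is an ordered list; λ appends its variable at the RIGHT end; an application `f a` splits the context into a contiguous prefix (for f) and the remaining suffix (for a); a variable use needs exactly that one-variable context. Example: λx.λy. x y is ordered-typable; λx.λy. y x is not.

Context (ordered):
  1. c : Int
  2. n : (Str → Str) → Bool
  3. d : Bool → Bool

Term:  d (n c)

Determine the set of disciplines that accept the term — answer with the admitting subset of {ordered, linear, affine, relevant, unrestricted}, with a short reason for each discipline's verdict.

admitted by: none
use counts: c=1, n=1, d=1
order of uses: d, n, c
typing: ill-typed: an argument Int mismatches the expected Str → Str
ordered ✗ (the type mismatch rejects it)
linear ✗ (not simply typable)
affine ✗ (fails simple typing)
relevant ✗ (a type mismatch blocks all five)
unrestricted ✗ (the type mismatch rejects it)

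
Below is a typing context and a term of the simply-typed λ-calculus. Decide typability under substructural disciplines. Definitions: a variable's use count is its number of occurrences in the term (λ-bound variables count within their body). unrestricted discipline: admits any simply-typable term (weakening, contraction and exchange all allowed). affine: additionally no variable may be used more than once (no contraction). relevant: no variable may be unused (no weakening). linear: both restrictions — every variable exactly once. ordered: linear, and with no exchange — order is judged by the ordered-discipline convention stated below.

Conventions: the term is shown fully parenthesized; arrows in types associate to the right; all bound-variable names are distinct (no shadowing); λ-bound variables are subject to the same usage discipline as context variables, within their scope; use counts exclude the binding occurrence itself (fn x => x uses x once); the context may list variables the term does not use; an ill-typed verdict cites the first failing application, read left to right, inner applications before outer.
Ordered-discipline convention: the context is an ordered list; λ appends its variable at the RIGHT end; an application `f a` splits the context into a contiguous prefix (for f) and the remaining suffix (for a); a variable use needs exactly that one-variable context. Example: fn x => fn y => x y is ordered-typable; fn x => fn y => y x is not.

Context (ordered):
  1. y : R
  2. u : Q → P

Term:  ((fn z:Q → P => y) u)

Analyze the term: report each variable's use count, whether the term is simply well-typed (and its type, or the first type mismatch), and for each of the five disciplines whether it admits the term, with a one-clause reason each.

variable uses: y: 1; u: 1; z [bound]: 0
use order (left to right): y, u
typing: ✓ — R
ordered: ✗, z never used (weakening)
linear: ✗, z never used (weakening)
affine: ✓, none of y, u, z used more than once
relevant: ✗, z never used (weakening)
unrestricted: ✓, typability at R is all that's needed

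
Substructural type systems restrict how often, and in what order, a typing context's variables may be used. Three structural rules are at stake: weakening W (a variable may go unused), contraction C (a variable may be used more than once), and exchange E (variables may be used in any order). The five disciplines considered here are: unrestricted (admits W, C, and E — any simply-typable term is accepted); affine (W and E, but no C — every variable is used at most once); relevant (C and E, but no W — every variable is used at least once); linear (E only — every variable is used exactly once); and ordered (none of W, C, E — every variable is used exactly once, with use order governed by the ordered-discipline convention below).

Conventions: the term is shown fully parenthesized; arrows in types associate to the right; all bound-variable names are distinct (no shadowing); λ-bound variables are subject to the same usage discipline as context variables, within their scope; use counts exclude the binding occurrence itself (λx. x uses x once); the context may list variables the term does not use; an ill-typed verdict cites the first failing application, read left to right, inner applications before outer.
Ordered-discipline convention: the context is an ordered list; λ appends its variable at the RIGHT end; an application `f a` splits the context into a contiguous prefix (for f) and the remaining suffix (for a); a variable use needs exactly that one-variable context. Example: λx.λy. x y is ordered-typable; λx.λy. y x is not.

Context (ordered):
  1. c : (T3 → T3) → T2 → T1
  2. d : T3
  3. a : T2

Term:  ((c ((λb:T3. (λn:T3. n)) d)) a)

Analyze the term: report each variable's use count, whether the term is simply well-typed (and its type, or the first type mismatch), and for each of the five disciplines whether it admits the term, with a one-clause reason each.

usage: c: 1×, d: 1×, a: 1×, b (bound): 0×, n (bound): 1×
uses in reading order: c, n, d, a
typing: well-typed at T1
ordered: ✗, unused: b — weakening required
linear: ✗, unused: b — weakening required
affine: ✓, c, d, a, b, n: no repeats, contraction unneeded
relevant: ✗, unused: b — weakening required
unrestricted: ✓, well-typed at T1; no restrictions here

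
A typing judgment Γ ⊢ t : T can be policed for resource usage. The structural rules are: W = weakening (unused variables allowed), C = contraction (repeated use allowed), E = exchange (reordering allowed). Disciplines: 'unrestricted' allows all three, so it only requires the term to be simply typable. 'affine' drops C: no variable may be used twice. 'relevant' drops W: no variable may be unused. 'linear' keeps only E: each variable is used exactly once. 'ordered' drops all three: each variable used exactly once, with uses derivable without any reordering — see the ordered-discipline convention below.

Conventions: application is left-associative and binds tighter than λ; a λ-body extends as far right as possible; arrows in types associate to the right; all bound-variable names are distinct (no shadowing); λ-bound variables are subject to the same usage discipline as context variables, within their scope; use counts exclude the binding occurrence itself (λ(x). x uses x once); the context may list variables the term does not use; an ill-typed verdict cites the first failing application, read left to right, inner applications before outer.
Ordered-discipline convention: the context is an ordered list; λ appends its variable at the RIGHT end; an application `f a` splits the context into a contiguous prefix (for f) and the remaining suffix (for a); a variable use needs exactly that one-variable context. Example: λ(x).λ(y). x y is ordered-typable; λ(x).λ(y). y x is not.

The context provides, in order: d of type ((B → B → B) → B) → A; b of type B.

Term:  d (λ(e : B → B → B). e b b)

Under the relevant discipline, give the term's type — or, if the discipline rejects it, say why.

term : A
use counts: d=1; b=2; e [bound]=1
uses in reading order: d, e, b, b
typing: the term checks, with type A
per-discipline verdicts: ordered ✗ | linear ✗ | affine ✗ | relevant ✓ | unrestricted ✓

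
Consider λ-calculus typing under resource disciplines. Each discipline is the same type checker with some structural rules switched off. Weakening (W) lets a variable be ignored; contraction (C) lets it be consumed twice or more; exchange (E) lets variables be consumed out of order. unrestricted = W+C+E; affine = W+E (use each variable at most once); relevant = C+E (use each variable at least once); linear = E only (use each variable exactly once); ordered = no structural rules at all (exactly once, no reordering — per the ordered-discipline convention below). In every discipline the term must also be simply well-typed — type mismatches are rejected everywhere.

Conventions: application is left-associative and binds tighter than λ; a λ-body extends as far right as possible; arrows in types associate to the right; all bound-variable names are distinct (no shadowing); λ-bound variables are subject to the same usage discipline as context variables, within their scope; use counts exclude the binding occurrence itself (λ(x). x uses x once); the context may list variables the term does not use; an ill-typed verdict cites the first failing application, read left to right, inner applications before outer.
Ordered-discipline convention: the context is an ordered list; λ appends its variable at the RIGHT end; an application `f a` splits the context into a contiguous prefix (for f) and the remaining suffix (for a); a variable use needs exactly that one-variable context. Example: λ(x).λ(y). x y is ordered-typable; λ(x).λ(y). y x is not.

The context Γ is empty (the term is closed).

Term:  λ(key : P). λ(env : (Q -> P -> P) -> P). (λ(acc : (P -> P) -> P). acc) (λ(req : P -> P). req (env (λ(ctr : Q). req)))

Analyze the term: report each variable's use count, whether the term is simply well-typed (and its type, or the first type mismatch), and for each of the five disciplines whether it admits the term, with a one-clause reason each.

counts: key [bound] ×0, env [bound] ×1, acc [bound] ×1, req [bound] ×2, ctr [bound] ×0
left-to-right use order: acc, req, env, req
typing: well-typed — term : P -> ((Q -> P -> P) -> P) -> (P -> P) -> P
ordered: ✗, needs contraction — req ×2; unused: key, ctr — weakening required
linear: ✗, needs contraction — req ×2; unused: key, ctr — weakening required
affine: ✗, needs contraction — req ×2
relevant: ✗, unused: key, ctr — weakening required
unrestricted: ✓, well-typed at P -> ((Q -> P -> P) -> P) -> (P -> P) -> P; no restrictions here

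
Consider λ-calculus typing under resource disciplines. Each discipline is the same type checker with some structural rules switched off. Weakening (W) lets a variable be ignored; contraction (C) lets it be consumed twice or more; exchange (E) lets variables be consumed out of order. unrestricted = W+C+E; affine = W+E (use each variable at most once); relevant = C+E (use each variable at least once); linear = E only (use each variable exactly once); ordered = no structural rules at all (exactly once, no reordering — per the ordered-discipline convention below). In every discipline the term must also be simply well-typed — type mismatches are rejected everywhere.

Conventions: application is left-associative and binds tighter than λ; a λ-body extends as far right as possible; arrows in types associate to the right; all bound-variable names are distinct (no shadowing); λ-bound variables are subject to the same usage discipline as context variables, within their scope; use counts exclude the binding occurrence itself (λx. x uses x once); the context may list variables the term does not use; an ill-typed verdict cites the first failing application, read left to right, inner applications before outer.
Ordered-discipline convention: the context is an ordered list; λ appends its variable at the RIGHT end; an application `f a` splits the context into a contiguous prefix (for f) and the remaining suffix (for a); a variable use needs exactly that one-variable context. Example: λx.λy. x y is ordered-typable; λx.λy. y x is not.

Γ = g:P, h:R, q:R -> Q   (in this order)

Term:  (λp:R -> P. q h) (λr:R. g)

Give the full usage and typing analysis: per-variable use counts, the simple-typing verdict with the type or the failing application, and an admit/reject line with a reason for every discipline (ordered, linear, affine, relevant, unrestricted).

variable uses: g: 1, h: 1, q: 1, p [bound]: 0, r [bound]: 0
uses in reading order: q, h, g
typing: the term checks, with type Q
ordered: ✗, p, r never used (weakening)
linear: ✗, p, r never used (weakening)
affine: ✓, no duplicate uses among g, h, q, p, r
relevant: ✗, p, r never used (weakening)
unrestricted: ✓, simply typable at Q; W, C, E all held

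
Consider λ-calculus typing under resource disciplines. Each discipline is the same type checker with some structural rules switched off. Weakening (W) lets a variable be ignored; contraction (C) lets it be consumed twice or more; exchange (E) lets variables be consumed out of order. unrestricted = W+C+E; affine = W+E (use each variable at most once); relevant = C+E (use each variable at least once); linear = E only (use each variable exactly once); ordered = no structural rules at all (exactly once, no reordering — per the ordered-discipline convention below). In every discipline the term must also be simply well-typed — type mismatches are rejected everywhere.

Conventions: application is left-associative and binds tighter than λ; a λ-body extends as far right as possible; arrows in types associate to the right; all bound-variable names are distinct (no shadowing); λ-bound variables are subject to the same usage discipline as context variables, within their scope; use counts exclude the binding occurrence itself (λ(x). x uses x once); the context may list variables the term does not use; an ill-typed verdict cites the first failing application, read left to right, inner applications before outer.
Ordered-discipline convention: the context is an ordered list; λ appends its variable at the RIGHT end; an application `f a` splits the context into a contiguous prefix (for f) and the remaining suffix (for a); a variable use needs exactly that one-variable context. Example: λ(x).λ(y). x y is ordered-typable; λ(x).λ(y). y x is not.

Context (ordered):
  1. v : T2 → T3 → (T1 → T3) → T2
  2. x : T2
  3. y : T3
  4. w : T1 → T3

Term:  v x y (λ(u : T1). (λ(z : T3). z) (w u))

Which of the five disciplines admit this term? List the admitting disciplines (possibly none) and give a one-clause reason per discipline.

admitted in: ordered, linear, affine, relevant, unrestricted
use counts: v: 1, x: 1, y: 1, w: 1, u (λ-bound): 1, z (λ-bound): 1
use order (left to right): v, x, y, z, w, u
typing: well-typed — term : T2
ordered ✓ (single-use (v, x, y, w, u, z), ordered derivation ok)
linear ✓ (single use per variable (v, x, y, w, u, z))
affine ✓ (v, x, y, w, u, z: no repeats, contraction unneeded)
relevant ✓ (v, x, y, w, u, z: all used, weakening unneeded)
unrestricted ✓ (type-checks (T2) and nothing is barred)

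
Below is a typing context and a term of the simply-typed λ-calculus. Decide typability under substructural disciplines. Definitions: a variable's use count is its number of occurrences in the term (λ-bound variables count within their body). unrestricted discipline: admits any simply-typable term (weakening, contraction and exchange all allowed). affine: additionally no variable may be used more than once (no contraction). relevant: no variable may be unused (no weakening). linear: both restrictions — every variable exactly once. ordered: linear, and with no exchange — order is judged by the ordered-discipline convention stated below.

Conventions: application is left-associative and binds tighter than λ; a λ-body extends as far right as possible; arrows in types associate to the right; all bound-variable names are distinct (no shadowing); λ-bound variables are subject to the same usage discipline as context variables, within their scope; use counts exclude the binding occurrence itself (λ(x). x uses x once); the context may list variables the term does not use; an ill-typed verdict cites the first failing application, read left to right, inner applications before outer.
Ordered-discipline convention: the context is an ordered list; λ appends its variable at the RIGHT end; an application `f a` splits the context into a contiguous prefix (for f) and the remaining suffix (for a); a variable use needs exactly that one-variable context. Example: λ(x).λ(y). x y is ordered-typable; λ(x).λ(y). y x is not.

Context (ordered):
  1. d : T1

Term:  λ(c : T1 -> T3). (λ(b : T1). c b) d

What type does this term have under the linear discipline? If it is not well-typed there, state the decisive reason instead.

term : (T1 -> T3) -> T3
counts: d: 1, c (bound): 1, b (bound): 1
left-to-right use order: c, b, d
typing: well-typed — term : (T1 -> T3) -> T3
per-discipline verdicts: ordered ✗; linear ✓; affine ✓; relevant ✓; unrestricted ✓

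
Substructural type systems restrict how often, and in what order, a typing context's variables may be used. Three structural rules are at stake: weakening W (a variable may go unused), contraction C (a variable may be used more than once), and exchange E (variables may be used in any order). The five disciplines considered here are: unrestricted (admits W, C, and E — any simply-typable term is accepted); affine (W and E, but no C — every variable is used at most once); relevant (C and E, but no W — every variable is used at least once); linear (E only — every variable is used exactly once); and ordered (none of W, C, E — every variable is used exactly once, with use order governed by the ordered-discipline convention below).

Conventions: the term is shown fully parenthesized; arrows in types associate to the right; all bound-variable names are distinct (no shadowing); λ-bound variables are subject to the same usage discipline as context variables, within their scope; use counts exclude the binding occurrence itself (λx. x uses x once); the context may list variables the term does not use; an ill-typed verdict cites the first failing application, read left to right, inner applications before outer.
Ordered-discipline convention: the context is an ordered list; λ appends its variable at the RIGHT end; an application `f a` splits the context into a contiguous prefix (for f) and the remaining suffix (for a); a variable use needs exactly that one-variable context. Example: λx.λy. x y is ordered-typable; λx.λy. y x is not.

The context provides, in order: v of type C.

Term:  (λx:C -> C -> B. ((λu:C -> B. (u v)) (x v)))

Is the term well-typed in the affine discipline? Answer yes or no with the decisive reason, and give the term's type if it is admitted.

no — needs contraction — v ×2
counts: v: 2×, x (λ-bound): 1×, u (λ-bound): 1×
uses in reading order: u, v, x, v
typing: well-typed — term : (C -> C -> B) -> B
all disciplines: ordered ✗ | linear ✗ | affine ✗ | relevant ✓ | unrestricted ✓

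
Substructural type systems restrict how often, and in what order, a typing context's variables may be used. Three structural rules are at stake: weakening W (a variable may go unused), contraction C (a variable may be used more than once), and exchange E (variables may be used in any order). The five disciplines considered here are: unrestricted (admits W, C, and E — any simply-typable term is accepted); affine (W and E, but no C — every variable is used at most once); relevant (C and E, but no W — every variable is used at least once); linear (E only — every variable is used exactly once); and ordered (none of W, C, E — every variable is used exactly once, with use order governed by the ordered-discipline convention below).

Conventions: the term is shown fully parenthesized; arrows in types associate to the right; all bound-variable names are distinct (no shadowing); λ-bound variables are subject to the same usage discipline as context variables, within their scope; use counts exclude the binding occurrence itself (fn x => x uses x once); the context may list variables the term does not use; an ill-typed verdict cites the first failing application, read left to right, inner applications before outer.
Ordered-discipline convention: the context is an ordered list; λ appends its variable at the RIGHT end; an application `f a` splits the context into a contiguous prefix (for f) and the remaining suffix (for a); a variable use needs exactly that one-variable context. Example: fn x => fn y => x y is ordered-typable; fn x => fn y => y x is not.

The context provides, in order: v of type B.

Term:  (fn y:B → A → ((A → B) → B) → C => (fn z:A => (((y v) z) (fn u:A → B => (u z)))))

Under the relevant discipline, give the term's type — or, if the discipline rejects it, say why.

term : (B → A → ((A → B) → B) → C) → A → C
counts: v ×1; y [bound] ×1; z [bound] ×2; u [bound] ×1
left-to-right use order: y, v, z, u, z
typing: the term checks, with type (B → A → ((A → B) → B) → C) → A → C
all disciplines: ordered ✗ · linear ✗ · affine ✗ · relevant ✓ · unrestricted ✓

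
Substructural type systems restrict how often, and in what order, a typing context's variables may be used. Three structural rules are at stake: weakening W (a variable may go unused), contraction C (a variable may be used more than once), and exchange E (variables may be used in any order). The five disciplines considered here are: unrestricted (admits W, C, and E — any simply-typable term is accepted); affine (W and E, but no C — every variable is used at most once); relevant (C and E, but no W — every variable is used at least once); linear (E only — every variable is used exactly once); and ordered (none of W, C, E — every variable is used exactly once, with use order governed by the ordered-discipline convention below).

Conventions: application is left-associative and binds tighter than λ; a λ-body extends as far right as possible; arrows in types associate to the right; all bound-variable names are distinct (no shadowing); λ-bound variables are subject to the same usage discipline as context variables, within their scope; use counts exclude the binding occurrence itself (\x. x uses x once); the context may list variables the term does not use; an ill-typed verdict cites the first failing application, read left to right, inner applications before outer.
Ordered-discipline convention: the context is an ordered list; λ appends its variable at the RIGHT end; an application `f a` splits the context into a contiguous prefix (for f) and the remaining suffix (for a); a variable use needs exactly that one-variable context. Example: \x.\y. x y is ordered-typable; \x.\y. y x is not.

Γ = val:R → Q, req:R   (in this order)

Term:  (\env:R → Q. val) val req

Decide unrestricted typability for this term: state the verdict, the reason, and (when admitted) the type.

yes — well-typed at Q; no restrictions here; term : Q
variable uses: val ×2; req ×1; env (bound) ×0
order of uses: val, val, req
typing: ✓ — Q
summary: ordered ✗; linear ✗; affine ✗; relevant ✗; unrestricted ✓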